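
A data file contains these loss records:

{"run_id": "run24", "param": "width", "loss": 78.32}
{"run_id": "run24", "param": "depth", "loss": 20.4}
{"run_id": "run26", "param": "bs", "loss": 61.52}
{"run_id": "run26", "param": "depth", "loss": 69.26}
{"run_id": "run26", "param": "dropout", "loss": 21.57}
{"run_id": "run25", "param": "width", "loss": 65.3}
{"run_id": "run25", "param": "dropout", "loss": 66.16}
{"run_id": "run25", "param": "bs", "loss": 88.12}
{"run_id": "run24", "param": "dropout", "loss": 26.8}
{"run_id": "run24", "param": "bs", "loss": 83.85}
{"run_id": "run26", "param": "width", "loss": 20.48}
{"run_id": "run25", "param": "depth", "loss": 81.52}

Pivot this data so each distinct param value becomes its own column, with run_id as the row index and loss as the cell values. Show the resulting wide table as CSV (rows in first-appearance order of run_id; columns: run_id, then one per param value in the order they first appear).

run_id,width,depth,bs,dropout
run24,78.32,20.4,83.85,26.8
run26,20.48,69.26,61.52,21.57
run25,65.3,81.52,88.12,66.16

Columns: run_id plus the 4 distinct param values (width, depth, bs, dropout).
For example, row run24 column width takes loss=78.32 from the long row (run24, width).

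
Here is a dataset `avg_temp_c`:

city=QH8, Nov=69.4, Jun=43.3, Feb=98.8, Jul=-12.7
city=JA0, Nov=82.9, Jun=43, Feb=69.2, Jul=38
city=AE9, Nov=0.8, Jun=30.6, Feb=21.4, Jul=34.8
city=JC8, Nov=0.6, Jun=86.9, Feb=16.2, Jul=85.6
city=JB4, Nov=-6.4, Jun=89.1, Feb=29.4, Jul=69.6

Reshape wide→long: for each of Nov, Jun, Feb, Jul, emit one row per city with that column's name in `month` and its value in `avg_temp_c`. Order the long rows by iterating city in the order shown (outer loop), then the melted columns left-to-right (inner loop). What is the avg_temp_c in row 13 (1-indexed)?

20 rows total (5 × 4). Row 13: index ⌊(13-1)/4⌋ = 3 into city → JC8; (13-1) mod 4 = 0 into the melted columns → Nov.
So row 13 is (JC8, Nov, 0.6); avg_temp_c = 0.6.

0.6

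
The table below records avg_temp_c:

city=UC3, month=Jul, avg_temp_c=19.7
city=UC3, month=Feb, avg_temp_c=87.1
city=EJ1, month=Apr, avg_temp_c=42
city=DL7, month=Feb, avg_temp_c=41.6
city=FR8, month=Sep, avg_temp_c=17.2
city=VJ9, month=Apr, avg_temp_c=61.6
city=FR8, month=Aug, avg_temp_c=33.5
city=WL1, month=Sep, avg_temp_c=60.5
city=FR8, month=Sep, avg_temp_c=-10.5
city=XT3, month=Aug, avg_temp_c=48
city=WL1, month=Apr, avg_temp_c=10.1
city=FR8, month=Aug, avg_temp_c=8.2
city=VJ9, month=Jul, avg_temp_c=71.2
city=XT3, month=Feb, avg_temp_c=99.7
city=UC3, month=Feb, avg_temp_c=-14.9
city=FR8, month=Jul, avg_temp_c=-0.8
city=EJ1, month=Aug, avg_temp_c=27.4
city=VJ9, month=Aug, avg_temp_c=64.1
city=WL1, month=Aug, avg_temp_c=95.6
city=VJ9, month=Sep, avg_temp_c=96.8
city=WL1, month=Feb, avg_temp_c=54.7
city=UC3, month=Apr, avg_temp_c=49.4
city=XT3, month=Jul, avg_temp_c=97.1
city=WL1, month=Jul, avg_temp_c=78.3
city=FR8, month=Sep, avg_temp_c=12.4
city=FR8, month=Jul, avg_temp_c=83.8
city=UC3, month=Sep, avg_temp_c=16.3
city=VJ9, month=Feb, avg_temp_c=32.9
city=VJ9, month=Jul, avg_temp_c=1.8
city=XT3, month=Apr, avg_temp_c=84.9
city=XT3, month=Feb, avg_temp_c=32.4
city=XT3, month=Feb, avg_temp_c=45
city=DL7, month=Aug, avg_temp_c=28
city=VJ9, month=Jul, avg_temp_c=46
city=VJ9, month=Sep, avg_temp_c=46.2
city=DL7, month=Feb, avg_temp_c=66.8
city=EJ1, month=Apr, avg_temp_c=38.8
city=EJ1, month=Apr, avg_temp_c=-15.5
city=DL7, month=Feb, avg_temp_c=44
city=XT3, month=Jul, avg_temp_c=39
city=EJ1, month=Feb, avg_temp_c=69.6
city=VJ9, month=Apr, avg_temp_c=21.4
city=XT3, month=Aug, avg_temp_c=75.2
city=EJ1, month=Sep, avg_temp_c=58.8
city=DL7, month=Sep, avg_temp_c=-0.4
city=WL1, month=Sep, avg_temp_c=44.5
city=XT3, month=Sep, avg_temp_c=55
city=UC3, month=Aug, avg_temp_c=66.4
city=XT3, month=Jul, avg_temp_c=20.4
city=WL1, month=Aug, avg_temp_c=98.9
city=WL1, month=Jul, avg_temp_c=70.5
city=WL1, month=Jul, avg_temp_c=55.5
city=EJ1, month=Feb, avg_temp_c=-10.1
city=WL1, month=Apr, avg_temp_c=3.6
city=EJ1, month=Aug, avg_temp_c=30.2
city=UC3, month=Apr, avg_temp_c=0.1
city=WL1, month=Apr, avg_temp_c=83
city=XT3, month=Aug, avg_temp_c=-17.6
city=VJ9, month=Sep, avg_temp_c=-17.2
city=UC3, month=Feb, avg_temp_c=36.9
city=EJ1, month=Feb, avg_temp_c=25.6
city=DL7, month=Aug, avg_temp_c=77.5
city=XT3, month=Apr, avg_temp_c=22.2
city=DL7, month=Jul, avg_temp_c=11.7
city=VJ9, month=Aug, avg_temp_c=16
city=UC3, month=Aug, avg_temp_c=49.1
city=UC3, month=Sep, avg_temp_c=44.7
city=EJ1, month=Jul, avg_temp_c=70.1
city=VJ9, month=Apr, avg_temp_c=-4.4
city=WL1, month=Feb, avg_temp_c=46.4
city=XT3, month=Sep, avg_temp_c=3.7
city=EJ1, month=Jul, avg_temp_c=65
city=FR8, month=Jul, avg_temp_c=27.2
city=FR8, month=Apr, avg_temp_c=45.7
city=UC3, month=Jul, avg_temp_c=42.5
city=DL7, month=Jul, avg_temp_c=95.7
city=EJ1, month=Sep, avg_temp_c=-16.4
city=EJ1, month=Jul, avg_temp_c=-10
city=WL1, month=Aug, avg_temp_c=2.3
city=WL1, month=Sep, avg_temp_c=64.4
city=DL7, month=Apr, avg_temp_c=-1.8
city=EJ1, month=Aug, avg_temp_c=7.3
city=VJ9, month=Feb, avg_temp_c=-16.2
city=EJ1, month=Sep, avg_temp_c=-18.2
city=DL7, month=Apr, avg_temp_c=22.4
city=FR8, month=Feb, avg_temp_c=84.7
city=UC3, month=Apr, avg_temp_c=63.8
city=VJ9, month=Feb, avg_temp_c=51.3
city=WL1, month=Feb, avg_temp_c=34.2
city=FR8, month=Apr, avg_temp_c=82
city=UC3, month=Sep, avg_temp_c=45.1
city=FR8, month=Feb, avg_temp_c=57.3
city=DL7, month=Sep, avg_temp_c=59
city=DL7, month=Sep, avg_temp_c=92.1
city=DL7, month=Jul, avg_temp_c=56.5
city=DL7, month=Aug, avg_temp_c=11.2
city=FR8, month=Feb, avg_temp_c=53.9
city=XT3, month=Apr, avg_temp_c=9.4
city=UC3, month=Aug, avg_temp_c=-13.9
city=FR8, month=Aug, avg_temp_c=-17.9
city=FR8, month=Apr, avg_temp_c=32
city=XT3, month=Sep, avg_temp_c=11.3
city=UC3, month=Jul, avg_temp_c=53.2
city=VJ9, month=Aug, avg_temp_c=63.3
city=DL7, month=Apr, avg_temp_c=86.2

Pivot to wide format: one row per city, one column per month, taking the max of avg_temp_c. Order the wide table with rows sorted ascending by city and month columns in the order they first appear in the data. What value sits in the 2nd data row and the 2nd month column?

69.6

With rows sorted ascending by city, row 2 is city=EJ1. month columns in first-appearance order: Jul, Feb, Apr, Sep, Aug; column 2 is Feb.
Long rows with city=EJ1, month=Feb: max(69.6, -10.1, 25.6) = 69.6.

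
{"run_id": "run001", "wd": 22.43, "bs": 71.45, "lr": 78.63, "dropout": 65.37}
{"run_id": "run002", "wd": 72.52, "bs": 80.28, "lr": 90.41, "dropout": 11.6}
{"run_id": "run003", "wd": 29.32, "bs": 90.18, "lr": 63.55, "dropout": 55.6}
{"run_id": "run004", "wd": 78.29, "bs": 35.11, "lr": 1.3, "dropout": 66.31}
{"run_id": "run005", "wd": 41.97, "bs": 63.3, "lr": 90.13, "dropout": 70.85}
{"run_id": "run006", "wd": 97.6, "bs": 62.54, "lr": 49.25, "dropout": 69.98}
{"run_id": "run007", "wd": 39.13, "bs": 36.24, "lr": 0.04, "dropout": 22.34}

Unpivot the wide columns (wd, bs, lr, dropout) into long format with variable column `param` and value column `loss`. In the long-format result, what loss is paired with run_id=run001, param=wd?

22.43

Unpivoting turns each (run_id, wide-column) pair into one long row.
The wide cell at row run001, column wd holds 22.43, so the long row (run001, wd) has loss=22.43.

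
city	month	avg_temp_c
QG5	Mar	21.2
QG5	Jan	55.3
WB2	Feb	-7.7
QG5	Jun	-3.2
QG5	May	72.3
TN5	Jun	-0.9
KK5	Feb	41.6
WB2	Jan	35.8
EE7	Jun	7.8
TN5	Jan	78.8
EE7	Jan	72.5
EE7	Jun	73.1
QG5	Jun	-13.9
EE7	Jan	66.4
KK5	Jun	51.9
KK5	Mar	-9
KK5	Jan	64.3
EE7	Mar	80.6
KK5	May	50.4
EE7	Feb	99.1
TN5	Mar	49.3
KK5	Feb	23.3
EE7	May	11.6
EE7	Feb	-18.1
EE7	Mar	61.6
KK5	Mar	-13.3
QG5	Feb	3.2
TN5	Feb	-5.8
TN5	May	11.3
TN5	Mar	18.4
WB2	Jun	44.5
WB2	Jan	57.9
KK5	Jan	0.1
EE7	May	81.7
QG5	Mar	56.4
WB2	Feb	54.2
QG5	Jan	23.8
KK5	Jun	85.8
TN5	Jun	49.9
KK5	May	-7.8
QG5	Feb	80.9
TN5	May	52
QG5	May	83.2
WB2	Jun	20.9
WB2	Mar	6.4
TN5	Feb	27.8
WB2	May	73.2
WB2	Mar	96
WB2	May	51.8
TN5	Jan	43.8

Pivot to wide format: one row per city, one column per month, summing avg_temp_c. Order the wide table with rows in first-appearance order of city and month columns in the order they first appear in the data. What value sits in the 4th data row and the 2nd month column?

With rows in first-appearance order of city, row 4 is city=KK5. month columns in first-appearance order: Mar, Jan, Feb, Jun, May; column 2 is Jan.
Long rows with city=KK5, month=Jan: 64.3 + 0.1 = 64.4.

64.4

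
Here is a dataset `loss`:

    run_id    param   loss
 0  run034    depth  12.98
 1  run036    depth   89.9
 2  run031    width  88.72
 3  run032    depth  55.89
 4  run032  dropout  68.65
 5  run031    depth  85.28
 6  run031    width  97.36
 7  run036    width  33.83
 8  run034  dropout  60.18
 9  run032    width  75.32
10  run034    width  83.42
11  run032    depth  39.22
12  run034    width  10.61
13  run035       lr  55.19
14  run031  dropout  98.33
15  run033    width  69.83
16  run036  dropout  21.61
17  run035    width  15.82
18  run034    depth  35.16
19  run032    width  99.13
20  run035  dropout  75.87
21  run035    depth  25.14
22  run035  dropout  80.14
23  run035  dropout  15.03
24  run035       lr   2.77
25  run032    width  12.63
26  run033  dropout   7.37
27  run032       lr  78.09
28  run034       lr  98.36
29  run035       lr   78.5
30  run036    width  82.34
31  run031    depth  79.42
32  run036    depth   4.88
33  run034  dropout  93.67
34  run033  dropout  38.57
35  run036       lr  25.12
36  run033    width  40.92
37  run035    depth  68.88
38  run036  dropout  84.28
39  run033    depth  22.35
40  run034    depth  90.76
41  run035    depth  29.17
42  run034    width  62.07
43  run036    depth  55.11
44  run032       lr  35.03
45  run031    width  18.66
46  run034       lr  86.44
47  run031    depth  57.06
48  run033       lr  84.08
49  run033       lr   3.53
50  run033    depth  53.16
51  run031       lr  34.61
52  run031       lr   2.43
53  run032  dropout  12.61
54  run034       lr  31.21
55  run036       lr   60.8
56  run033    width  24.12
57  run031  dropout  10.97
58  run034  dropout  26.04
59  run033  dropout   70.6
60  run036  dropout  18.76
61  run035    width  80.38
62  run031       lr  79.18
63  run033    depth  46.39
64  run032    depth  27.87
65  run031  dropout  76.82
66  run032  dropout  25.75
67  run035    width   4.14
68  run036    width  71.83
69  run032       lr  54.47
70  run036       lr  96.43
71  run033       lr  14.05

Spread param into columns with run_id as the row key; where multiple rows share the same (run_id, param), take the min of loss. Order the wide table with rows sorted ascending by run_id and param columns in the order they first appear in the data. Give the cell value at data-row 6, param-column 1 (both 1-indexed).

With rows sorted ascending by run_id, row 6 is run_id=run036. param columns in first-appearance order: depth, width, dropout, lr; column 1 is depth.
Long rows with run_id=run036, param=depth: min(89.9, 4.88, 55.11) = 4.88.

4.88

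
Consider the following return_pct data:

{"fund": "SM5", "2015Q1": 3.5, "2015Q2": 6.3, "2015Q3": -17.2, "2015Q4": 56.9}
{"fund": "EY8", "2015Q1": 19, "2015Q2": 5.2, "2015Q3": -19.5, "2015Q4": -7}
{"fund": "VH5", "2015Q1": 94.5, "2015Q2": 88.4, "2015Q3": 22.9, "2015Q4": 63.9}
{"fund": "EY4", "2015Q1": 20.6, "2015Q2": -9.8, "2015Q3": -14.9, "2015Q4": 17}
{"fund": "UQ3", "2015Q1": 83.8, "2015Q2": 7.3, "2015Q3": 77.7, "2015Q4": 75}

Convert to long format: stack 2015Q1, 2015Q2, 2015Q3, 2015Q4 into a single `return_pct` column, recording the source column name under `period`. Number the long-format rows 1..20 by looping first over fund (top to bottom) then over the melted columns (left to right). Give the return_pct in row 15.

20 rows total (5 × 4). Row 15: index ⌊(15-1)/4⌋ = 3 into fund → EY4; (15-1) mod 4 = 2 into the melted columns → 2015Q3.
So row 15 is (EY4, 2015Q3, -14.9); return_pct = -14.9.

-14.9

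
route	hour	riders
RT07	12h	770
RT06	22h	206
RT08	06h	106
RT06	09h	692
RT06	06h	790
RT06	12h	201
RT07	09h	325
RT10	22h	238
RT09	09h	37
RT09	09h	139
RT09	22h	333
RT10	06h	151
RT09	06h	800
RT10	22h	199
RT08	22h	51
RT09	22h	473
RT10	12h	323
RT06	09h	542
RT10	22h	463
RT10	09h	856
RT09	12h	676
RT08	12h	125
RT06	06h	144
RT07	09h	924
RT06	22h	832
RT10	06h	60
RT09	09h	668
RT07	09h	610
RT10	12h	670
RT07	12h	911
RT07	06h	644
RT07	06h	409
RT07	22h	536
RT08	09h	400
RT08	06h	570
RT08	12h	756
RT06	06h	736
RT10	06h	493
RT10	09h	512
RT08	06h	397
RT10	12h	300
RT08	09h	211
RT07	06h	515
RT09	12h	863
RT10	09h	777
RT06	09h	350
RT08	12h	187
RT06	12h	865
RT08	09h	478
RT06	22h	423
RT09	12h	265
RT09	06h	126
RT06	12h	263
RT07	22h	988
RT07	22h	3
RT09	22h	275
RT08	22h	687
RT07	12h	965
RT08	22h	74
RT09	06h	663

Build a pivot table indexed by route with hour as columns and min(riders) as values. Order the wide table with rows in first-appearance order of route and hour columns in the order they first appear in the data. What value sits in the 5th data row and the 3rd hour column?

With rows in first-appearance order of route, row 5 is route=RT09. hour columns in first-appearance order: 12h, 22h, 06h, 09h; column 3 is 06h.
Long rows with route=RT09, hour=06h: min(800, 126, 663) = 126.

126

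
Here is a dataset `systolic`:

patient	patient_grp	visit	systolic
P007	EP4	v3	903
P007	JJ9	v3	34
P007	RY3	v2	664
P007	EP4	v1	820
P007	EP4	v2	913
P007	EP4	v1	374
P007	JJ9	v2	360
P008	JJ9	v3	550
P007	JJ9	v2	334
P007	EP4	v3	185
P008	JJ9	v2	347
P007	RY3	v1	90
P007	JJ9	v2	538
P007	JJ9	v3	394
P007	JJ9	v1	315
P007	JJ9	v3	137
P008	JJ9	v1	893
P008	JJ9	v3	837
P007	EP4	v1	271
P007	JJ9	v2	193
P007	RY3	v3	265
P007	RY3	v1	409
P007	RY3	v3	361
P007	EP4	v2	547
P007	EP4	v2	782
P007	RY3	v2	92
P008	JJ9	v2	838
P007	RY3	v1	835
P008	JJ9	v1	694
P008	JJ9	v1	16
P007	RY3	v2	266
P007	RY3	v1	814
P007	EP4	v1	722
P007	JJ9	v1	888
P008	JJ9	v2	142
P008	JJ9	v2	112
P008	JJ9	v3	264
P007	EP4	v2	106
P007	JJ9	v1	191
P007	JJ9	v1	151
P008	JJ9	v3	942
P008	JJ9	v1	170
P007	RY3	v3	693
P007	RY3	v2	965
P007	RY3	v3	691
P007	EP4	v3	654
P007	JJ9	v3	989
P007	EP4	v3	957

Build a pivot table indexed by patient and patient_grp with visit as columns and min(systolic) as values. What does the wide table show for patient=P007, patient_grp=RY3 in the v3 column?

265

Rows with patient=P007, patient_grp=RY3 and visit=v3: systolic values are 265, 361, 693, 691.
min(265, 361, 693, 691) = 265.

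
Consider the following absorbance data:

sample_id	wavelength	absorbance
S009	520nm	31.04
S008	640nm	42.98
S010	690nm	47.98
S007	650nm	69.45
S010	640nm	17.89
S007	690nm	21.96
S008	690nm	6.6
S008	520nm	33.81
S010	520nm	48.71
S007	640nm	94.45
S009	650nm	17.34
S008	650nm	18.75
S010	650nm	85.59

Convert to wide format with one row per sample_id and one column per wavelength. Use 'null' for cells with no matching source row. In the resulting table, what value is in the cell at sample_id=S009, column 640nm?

null

No long-format row has sample_id=S009 and wavelength=640nm, so the cell is null.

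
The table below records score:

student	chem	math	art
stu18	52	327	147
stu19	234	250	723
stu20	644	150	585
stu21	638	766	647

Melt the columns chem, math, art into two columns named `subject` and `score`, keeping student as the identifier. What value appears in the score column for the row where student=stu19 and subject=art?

Unpivoting turns each (student, wide-column) pair into one long row.
The wide cell at row stu19, column art holds 723, so the long row (stu19, art) has score=723.

723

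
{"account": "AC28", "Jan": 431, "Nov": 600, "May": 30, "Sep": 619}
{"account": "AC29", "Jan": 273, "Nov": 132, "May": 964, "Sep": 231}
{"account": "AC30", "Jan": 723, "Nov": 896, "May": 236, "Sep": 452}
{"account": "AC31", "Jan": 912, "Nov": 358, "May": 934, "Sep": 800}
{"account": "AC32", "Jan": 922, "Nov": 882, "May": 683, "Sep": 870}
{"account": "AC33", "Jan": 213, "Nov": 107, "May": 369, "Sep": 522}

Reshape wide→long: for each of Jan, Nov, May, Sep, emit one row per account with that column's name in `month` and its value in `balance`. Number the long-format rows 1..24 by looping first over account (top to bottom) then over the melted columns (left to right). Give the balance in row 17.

922

24 rows total (6 × 4). Row 17: index ⌊(17-1)/4⌋ = 4 into account → AC32; (17-1) mod 4 = 0 into the melted columns → Jan.
So row 17 is (AC32, Jan, 922); balance = 922.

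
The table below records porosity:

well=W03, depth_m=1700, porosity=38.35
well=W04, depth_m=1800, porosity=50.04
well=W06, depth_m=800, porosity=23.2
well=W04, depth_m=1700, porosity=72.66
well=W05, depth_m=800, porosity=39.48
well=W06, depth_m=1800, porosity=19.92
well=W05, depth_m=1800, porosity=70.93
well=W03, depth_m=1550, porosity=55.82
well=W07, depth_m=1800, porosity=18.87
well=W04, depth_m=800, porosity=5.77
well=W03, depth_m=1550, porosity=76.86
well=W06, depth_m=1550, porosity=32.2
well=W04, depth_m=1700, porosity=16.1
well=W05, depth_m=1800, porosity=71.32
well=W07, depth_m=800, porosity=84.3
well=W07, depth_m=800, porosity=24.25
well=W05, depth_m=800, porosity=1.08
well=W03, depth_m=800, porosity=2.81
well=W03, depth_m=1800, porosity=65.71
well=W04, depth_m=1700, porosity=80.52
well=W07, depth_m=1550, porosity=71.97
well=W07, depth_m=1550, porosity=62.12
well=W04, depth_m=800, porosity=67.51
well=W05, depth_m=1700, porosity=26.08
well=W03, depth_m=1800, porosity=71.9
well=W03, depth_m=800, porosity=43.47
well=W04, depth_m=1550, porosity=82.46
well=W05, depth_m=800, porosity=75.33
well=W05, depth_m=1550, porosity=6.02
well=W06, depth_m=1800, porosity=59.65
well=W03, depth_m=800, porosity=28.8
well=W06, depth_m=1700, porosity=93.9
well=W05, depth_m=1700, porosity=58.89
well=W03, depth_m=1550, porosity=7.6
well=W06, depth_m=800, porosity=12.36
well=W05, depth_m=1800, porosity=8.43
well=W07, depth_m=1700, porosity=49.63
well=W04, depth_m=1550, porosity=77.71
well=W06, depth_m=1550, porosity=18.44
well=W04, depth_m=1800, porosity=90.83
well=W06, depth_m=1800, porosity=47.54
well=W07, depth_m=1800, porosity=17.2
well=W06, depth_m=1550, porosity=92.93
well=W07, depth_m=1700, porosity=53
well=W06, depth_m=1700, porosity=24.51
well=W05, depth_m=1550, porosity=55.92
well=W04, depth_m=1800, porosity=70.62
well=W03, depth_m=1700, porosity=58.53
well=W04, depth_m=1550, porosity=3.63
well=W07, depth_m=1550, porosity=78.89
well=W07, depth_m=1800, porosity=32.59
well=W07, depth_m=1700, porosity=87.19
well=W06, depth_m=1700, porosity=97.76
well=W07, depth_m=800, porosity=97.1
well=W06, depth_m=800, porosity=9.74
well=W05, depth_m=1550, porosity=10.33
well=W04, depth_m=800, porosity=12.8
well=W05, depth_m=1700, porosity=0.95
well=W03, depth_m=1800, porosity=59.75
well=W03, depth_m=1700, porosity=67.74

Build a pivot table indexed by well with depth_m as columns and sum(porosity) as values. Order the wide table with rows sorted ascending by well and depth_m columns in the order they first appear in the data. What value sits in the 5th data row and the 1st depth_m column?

189.82

With rows sorted ascending by well, row 5 is well=W07. depth_m columns in first-appearance order: 1700, 1800, 800, 1550; column 1 is 1700.
Long rows with well=W07, depth_m=1700: 49.63 + 53 + 87.19 = 189.82.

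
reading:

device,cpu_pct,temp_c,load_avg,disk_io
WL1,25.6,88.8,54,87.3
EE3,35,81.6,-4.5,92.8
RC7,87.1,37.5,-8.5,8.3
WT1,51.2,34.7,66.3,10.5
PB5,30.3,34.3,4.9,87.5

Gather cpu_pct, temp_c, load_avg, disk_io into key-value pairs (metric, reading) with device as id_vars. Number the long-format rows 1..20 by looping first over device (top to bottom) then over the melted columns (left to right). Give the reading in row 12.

20 rows total (5 × 4). Row 12: index ⌊(12-1)/4⌋ = 2 into device → RC7; (12-1) mod 4 = 3 into the melted columns → disk_io.
So row 12 is (RC7, disk_io, 8.3); reading = 8.3.

8.3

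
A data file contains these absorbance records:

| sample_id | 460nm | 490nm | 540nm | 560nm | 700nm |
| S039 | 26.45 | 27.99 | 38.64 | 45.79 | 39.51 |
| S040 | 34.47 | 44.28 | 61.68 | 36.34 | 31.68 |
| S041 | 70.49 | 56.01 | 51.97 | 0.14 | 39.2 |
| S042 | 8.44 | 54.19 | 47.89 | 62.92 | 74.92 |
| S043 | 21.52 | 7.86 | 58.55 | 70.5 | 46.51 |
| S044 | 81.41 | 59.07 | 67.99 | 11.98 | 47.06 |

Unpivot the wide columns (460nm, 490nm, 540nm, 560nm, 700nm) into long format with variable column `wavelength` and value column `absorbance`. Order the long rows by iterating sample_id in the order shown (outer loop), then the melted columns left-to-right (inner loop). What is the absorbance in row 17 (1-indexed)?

30 rows total (6 × 5). Row 17: index ⌊(17-1)/5⌋ = 3 into sample_id → S042; (17-1) mod 5 = 1 into the melted columns → 490nm.
So row 17 is (S042, 490nm, 54.19); absorbance = 54.19.

54.19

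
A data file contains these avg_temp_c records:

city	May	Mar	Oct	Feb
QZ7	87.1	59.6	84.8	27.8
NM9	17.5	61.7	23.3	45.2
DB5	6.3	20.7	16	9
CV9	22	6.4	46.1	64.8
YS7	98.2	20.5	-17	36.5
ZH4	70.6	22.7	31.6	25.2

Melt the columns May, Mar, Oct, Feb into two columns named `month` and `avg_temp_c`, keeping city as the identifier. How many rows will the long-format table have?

6 city values × 4 melted columns = 24 rows.

24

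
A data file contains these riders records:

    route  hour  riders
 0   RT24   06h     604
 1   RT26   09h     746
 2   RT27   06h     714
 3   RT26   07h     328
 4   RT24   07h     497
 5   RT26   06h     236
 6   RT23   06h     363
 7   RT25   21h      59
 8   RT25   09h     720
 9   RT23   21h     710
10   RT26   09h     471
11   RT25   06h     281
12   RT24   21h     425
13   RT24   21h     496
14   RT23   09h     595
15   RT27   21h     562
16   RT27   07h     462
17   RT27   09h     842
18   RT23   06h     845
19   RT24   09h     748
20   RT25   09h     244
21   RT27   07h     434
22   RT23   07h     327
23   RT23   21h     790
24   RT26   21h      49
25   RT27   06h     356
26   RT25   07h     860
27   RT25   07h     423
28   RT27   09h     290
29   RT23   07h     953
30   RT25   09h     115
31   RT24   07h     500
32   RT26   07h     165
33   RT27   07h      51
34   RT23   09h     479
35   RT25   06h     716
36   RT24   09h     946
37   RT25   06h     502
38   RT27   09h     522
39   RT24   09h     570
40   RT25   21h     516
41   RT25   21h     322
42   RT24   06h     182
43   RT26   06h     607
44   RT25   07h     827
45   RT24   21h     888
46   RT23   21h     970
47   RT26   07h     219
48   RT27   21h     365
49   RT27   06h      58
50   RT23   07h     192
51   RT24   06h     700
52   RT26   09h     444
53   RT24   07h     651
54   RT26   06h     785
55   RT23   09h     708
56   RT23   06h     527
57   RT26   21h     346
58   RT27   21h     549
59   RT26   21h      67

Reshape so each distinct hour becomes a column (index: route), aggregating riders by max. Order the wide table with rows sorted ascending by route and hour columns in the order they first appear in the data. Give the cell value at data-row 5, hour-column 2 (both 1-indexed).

842

With rows sorted ascending by route, row 5 is route=RT27. hour columns in first-appearance order: 06h, 09h, 07h, 21h; column 2 is 09h.
Long rows with route=RT27, hour=09h: max(842, 290, 522) = 842.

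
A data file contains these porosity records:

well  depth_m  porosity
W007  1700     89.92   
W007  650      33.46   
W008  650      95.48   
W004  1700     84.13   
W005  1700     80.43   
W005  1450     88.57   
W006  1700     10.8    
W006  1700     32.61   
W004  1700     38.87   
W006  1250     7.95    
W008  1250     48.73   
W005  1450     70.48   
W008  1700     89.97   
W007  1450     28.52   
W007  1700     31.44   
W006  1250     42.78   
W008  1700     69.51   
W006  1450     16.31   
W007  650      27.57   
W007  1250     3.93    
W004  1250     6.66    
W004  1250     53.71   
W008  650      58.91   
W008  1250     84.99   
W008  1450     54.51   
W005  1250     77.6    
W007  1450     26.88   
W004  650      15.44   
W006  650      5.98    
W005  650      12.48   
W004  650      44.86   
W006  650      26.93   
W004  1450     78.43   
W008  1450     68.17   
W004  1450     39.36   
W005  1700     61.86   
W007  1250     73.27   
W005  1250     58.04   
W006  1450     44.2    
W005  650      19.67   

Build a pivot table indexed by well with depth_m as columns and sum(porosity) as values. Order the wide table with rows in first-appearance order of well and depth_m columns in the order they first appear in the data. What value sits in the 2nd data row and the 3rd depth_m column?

122.68

With rows in first-appearance order of well, row 2 is well=W008. depth_m columns in first-appearance order: 1700, 650, 1450, 1250; column 3 is 1450.
Long rows with well=W008, depth_m=1450: 54.51 + 68.17 = 122.68.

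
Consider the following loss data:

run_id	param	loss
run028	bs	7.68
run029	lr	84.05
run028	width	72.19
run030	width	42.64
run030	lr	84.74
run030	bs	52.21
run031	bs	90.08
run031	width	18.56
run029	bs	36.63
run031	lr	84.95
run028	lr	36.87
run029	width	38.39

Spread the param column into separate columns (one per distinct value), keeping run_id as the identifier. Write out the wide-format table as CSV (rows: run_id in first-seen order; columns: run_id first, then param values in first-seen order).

Columns: run_id plus the 3 distinct param values (bs, lr, width).
For example, row run028 column bs takes loss=7.68 from the long row (run028, bs).

run_id,bs,lr,width
run028,7.68,36.87,72.19
run029,36.63,84.05,38.39
run030,52.21,84.74,42.64
run031,90.08,84.95,18.56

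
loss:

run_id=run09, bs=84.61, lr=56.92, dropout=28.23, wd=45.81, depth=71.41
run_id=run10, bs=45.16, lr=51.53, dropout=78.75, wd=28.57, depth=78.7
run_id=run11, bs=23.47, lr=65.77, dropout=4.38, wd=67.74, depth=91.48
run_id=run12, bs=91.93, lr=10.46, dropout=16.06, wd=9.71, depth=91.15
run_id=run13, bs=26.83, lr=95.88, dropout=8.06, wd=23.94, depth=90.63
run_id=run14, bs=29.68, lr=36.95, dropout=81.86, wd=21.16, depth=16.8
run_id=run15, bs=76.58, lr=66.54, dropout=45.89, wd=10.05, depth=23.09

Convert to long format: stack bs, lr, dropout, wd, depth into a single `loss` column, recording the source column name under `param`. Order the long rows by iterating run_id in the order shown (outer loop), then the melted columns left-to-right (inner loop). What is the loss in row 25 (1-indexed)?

35 rows total (7 × 5). Row 25: index ⌊(25-1)/5⌋ = 4 into run_id → run13; (25-1) mod 5 = 4 into the melted columns → depth.
So row 25 is (run13, depth, 90.63); loss = 90.63.

90.63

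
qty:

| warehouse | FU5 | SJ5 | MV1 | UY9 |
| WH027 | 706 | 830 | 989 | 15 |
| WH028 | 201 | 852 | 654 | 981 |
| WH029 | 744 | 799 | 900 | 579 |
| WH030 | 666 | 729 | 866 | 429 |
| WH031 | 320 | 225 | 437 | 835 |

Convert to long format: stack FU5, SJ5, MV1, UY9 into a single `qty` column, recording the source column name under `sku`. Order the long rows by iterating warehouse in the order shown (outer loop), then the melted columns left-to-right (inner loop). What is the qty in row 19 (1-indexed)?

437

20 rows total (5 × 4). Row 19: index ⌊(19-1)/4⌋ = 4 into warehouse → WH031; (19-1) mod 4 = 2 into the melted columns → MV1.
So row 19 is (WH031, MV1, 437); qty = 437.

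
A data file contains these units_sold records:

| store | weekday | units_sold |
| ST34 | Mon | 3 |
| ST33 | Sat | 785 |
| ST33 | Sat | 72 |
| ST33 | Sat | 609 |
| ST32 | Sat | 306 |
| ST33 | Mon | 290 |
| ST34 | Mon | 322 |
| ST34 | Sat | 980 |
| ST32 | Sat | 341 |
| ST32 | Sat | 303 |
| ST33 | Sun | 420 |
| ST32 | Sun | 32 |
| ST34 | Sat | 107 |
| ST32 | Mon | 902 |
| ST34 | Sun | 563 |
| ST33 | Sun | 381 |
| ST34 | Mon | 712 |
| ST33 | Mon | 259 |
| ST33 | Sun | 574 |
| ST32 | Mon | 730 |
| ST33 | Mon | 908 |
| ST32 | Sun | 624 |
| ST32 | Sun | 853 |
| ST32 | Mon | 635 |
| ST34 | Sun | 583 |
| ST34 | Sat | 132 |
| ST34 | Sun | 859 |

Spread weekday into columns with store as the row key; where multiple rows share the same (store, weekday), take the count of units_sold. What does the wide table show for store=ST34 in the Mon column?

Rows with store=ST34 and weekday=Mon: units_sold values are 3, 322, 712.
3 rows match — count = 3.

3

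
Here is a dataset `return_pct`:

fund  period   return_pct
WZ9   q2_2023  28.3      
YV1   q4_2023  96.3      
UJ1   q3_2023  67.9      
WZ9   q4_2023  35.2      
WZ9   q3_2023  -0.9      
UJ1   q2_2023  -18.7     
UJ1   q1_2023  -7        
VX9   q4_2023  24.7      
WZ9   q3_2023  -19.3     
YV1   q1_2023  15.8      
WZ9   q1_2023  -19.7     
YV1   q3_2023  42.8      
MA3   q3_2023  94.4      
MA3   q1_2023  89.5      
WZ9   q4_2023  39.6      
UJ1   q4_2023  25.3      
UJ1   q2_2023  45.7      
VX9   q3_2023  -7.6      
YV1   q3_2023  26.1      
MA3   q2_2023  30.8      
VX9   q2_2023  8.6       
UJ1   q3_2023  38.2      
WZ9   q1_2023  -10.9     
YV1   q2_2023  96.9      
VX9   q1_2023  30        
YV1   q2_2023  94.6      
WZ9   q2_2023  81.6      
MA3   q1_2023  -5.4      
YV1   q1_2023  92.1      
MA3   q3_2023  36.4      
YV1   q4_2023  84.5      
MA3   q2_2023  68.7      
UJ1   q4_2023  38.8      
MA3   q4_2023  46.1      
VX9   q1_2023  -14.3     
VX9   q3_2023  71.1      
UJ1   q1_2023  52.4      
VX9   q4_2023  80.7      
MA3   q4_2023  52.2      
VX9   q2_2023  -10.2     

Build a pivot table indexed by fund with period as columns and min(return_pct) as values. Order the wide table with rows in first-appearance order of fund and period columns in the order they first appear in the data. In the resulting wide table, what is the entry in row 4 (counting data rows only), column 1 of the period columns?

With rows in first-appearance order of fund, row 4 is fund=VX9. period columns in first-appearance order: q2_2023, q4_2023, q3_2023, q1_2023; column 1 is q2_2023.
Long rows with fund=VX9, period=q2_2023: min(8.6, -10.2) = -10.2.

-10.2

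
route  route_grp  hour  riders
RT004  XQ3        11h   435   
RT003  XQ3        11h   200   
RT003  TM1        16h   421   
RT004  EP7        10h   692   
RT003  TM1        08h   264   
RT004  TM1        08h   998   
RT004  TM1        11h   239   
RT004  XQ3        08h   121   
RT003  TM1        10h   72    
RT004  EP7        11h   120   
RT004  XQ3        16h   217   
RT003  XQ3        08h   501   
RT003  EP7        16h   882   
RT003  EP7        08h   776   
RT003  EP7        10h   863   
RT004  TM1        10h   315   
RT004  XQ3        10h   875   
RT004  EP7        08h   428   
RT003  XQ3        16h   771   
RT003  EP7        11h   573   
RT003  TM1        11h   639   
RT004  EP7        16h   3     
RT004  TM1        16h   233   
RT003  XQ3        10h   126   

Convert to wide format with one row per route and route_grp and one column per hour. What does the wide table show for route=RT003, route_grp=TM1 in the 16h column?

421

Wide layout: rows indexed by route and route_grp, columns are the 4 distinct hour values (11h, 16h, 10h, 08h).
Cell (route=RT003, route_grp=TM1, hour=16h) draws from the long row where route=RT003, route_grp=TM1 and hour=16h, which has riders=421.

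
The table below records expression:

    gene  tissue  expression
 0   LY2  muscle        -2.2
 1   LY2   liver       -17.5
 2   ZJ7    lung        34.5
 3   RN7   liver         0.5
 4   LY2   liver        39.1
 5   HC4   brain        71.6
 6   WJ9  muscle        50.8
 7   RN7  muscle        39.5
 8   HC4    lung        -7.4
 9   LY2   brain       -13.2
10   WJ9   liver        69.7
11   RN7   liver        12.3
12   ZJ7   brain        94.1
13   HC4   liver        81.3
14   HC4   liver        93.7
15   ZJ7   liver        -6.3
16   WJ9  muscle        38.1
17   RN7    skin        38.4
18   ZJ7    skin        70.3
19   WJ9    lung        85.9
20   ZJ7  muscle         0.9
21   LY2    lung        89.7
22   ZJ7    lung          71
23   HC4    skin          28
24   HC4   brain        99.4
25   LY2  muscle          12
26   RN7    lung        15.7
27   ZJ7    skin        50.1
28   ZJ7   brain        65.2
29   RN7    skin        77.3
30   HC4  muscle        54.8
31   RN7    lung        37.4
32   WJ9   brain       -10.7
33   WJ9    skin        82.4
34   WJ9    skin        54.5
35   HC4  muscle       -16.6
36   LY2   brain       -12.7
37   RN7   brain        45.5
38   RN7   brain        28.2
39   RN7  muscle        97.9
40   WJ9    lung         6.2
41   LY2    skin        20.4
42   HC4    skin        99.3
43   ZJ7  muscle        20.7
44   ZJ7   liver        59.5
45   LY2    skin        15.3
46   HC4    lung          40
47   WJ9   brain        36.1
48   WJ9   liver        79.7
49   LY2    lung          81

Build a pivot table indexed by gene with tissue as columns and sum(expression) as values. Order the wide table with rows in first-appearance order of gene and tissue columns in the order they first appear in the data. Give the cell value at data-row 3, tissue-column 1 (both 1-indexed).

137.4

With rows in first-appearance order of gene, row 3 is gene=RN7. tissue columns in first-appearance order: muscle, liver, lung, brain, skin; column 1 is muscle.
Long rows with gene=RN7, tissue=muscle: 39.5 + 97.9 = 137.4.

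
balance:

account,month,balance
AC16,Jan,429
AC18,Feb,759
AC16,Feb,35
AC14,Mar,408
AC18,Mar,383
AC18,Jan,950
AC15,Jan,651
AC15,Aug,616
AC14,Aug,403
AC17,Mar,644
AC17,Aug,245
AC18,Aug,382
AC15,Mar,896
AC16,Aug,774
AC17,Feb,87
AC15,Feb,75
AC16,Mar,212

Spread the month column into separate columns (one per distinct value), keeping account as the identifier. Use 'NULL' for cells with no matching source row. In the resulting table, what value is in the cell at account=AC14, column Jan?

No long-format row has account=AC14 and month=Jan, so the cell is NULL.

NULL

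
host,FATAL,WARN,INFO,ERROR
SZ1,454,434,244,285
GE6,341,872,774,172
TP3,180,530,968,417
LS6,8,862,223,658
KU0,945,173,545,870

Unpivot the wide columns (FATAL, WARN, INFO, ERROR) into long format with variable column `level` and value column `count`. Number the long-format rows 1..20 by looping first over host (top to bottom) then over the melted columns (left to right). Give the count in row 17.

20 rows total (5 × 4). Row 17: index ⌊(17-1)/4⌋ = 4 into host → KU0; (17-1) mod 4 = 0 into the melted columns → FATAL.
So row 17 is (KU0, FATAL, 945); count = 945.

945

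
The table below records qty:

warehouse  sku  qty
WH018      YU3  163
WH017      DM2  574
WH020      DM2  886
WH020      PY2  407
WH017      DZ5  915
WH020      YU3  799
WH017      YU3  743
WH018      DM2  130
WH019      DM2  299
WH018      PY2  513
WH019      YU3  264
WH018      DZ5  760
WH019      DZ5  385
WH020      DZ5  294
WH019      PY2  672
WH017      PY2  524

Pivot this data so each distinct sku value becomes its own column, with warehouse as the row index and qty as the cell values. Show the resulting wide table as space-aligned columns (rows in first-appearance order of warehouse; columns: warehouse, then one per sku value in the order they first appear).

warehouse  YU3  DM2  PY2  DZ5
WH018      163  130  513  760
WH017      743  574  524  915
WH020      799  886  407  294
WH019      264  299  672  385

Columns: warehouse plus the 4 distinct sku values (YU3, DM2, PY2, DZ5).
For example, row WH018 column YU3 takes qty=163 from the long row (WH018, YU3).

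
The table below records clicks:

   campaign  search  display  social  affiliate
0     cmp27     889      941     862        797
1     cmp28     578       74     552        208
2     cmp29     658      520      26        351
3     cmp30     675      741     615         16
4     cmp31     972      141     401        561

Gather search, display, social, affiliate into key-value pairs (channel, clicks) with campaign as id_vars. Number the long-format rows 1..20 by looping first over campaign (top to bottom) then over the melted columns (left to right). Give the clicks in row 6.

74

20 rows total (5 × 4). Row 6: index ⌊(6-1)/4⌋ = 1 into campaign → cmp28; (6-1) mod 4 = 1 into the melted columns → display.
So row 6 is (cmp28, display, 74); clicks = 74.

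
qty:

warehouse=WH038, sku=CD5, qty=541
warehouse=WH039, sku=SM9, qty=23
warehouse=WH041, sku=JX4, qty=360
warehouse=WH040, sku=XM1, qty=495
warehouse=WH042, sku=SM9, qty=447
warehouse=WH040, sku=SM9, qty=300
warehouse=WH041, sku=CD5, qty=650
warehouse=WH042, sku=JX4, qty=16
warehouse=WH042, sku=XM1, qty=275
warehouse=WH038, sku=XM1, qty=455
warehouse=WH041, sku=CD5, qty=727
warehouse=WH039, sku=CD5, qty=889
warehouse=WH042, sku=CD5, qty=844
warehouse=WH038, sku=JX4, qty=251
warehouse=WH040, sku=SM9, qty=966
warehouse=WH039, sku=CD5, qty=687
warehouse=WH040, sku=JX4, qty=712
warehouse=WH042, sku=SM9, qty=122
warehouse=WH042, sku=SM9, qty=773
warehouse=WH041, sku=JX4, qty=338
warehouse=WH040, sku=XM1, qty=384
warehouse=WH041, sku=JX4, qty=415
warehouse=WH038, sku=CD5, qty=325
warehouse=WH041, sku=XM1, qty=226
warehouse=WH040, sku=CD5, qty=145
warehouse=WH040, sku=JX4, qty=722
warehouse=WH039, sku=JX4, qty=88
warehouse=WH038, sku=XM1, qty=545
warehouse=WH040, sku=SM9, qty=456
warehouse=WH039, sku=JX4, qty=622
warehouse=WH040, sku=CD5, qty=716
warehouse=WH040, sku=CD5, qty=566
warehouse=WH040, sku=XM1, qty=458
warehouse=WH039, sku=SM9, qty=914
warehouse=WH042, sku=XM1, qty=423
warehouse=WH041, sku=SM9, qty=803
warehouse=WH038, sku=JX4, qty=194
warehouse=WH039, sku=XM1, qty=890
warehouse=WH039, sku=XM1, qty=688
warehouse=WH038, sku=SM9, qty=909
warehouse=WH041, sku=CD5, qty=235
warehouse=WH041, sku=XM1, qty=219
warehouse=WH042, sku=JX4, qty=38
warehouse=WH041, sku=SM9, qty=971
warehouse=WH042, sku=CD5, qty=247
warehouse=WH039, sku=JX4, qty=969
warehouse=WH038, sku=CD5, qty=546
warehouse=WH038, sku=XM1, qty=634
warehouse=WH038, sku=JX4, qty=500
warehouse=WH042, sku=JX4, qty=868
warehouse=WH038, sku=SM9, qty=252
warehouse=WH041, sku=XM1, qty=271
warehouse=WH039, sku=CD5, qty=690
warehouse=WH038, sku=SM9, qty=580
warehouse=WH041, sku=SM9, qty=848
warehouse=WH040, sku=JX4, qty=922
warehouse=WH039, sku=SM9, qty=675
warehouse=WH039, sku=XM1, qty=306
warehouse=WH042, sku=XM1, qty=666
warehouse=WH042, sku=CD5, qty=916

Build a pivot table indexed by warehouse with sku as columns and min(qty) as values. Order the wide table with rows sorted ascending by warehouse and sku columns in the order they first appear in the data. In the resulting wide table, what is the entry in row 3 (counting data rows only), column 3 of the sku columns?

With rows sorted ascending by warehouse, row 3 is warehouse=WH040. sku columns in first-appearance order: CD5, SM9, JX4, XM1; column 3 is JX4.
Long rows with warehouse=WH040, sku=JX4: min(712, 722, 922) = 712.

712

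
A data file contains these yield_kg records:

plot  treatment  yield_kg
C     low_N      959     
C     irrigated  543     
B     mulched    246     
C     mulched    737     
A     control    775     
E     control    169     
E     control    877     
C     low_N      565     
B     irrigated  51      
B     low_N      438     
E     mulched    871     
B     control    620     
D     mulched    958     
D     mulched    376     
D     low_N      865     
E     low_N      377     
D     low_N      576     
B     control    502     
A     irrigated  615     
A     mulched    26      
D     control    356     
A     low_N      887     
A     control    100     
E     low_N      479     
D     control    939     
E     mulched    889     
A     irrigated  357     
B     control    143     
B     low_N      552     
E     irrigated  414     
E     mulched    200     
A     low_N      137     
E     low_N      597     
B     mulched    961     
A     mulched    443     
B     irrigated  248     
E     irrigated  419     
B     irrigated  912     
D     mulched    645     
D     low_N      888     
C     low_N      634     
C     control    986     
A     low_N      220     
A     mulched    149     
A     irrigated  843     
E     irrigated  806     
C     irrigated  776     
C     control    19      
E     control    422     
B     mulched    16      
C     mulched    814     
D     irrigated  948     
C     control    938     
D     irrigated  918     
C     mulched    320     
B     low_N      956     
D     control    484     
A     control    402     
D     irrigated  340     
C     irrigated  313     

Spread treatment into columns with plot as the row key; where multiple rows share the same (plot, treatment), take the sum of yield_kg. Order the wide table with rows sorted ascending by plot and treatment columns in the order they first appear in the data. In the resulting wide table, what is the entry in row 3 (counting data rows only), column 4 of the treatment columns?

With rows sorted ascending by plot, row 3 is plot=C. treatment columns in first-appearance order: low_N, irrigated, mulched, control; column 4 is control.
Long rows with plot=C, treatment=control: 986 + 19 + 938 = 1943.

1943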